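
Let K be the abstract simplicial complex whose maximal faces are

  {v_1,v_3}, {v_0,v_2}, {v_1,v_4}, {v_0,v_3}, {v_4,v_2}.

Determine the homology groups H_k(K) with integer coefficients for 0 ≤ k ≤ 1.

H_0 = Z,  H_1 = Z.

Take the total order v_0 < v_1 < v_2 < v_3 < v_4 on the vertex set. Then K (dimension 1) consists of the simplices:

  0-simplices (5): [v_0], [v_1], [v_2], [v_3], [v_4]
  1-simplices (5): [v_0,v_2], [v_0,v_3], [v_1,v_3], [v_1,v_4], [v_2,v_4]

giving chain groups C_0 ≅ Z^5, C_1 ≅ Z^5.

The boundary map ∂_1: C_1 → C_0 maps an edge to its endpoints' difference, ∂[p,q] = q − p. For instance
  ∂[v_1,v_3] = [v_3] − [v_1].
As a 5×5 matrix over Z this has rank 4, with invariant factors (1,1,1,1).

Now H_k = ker ∂_k / im ∂_{k+1}, so:

  H_0: rank C_0 − rank ∂_1 = 5 − 4 = 1, and the invariant factors of ∂_1 are all 1, so H_0 = Z.
  H_1: rank ker ∂_1 − rank ∂_2 = (5 − 4) − 0 = 1, and there is no ∂_2, so H_1 = Z.

As a check, the Euler characteristic is 5 − 5 = 0, which agrees with 1 − 1 = 0.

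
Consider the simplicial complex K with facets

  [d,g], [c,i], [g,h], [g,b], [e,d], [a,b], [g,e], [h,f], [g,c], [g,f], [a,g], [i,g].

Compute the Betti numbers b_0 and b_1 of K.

b_0 = 1, b_1 = 4.

Order the vertices as a < b < c < d < e < f < g < h < i. Listing each simplex with vertices in this order, K has dimension 1 with simplices:

  0-simplices (9): a, b, c, d, e, f, g, h, i
  1-simplices (12): ab, ag, bg, cg, ci, de, dg, eg, fg, fh, gh, gi

so the chain groups are C_0 ≅ Z^9, C_1 ≅ Z^12.

∂_1: C_1 → C_0 sends each edge [p,q] (with p < q) to q − p. For instance
  ∂gh = h − g.
This gives a 9×12 integer matrix of rank 8; reducing to Smith normal form yields diagonal entries (1,1,1,1,1,1,1,1).

Reading off H_k = ker ∂_k / im ∂_{k+1}:

  H_0: rank C_0 − rank ∂_1 = 9 − 8 = 1, and the invariant factors of ∂_1 are all 1, so H_0 = Z.
  H_1: rank ker ∂_1 − rank ∂_2 = (12 − 8) − 0 = 4, and there is no ∂_2, so H_1 = Z^4.

(K is a triangulation of a wedge of 4 circles.)

Hence the Betti numbers are b_0 = 1, b_1 = 4.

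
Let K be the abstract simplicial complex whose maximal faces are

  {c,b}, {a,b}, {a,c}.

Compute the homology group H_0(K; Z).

We work with the vertex ordering a < b < c. The simplices of K, each written with vertices in increasing order, are:

  0-simplices (3): a, b, c
  1-simplices (3): ab, ac, bc

giving chain groups C_0 ≅ Z^3, C_1 ≅ Z^3.

The boundary map ∂_1: C_1 → C_0 sends each edge [p,q] (with p < q) to q − p.
This gives a 3×3 integer matrix of rank 2; reducing to Smith normal form yields diagonal entries (1,1).

From H_k ≅ ker(∂_k) / im(∂_{k+1}) we obtain:

  H_0: rank C_0 − rank ∂_1 = 3 − 2 = 1, and the invariant factors of ∂_1 are all 1, so H_0 ≅ Z.

H_0 = Z.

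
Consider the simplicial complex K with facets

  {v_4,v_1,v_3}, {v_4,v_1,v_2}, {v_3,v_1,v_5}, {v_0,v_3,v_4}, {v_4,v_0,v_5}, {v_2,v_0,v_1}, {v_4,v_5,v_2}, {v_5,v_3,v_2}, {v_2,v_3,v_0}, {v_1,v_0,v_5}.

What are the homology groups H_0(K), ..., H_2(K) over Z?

H_0 ≅ Z,  H_1 ≅ Z_2,  H_2 = 0.

Take the total order v_0 < v_1 < v_2 < v_3 < v_4 < v_5 on the vertex set. Then K (dimension 2) consists of the simplices:

  0-simplices (6): [v_0], [v_1], [v_2], [v_3], [v_4], [v_5]
  1-simplices (15): (15 of them)
  2-simplices (10): [v_0,v_1,v_2], [v_0,v_1,v_5], [v_0,v_2,v_3], [v_0,v_3,v_4], [v_0,v_4,v_5], [v_1,v_2,v_4], [v_1,v_3,v_4], [v_1,v_3,v_5], [v_2,v_3,v_5], [v_2,v_4,v_5]

Hence C_0 ≅ Z^6, C_1 ≅ Z^15, C_2 ≅ Z^10.

∂_1: C_1 → C_0 is given by ∂[p,q] = [q] − [p].
This gives a 6×15 integer matrix of rank 5; reducing to Smith normal form yields diagonal entries (1,1,1,1,1).

The boundary map ∂_2: C_2 → C_1 sends each 2-simplex [p,q,r] to [q,r] − [p,r] + [p,q]. For instance
  ∂[v_2,v_4,v_5] = [v_4,v_5] − [v_2,v_5] + [v_2,v_4],
  ∂[v_2,v_3,v_5] = [v_3,v_5] − [v_2,v_5] + [v_2,v_3].
The resulting 15×10 matrix has rank 10, and its Smith normal form has invariant factors (1,1,1,1,1,1,1,1,1,2).

Now H_k = ker ∂_k / im ∂_{k+1}, so:

  H_0: rank C_0 − rank ∂_1 = 6 − 5 = 1, and the invariant factors of ∂_1 are all 1, so H_0 = Z.
  H_1: rank ker ∂_1 − rank ∂_2 = (15 − 5) − 10 = 0, and ∂_2 has invariant factor 2 > 1, so H_1 = Z_2.
  H_2: rank ker ∂_2 − rank ∂_3 = (10 − 10) − 0 = 0, and there is no ∂_3, so H_2 = 0.

(K is a triangulation of the real projective plane RP^2.)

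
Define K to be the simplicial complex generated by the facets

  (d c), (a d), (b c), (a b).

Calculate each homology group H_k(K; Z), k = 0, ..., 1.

Fix the vertex order a < b < c < d and write every simplex with vertices in increasing order. Then dim K = 1 and the simplices of K are:

  0-simplices (4): a, b, c, d
  1-simplices (4): ab, ad, bc, cd

giving chain groups C_0 ≅ Z^4, C_1 ≅ Z^4.

Boundary ∂_1: C_1 → C_0 maps an edge to its endpoints' difference, ∂[p,q] = q − p.
As a 4×4 matrix over Z this has rank 3, with invariant factors (1,1,1).

Now H_k = ker ∂_k / im ∂_{k+1}, so:

  H_0: rank C_0 − rank ∂_1 = 4 − 3 = 1, and the invariant factors of ∂_1 are all 1, so H_0 ≅ Z.
  H_1: rank ker ∂_1 − rank ∂_2 = (4 − 3) − 0 = 1, and there is no ∂_2, so H_1 ≅ Z.

H_0 ≅ Z,  H_1 ≅ Z.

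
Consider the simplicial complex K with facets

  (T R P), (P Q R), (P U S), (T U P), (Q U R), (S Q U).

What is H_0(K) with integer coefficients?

H_0 ≅ Z.

Order the vertices as P < Q < R < S < T < U. Listing each simplex with vertices in this order, K has dimension 2 with simplices:

  0-simplices (6): P, Q, R, S, T, U
  1-simplices (12): PQ, PR, PS, PT, PU, QR, QS, QU, RT, RU, SU, TU
  2-simplices (6): PQR, PRT, PSU, PTU, QRU, QSU

Hence C_0 ≅ Z^6, C_1 ≅ Z^12, C_2 ≅ Z^6.

The boundary map ∂_1: C_1 → C_0 is given by ∂[p,q] = [q] − [p]. For instance
  ∂RT = T − R.
The 6×12 boundary matrix has rank 5 and Smith normal form diag(1,1,1,1,1).

∂_2: C_2 → C_1 acts by ∂[p,q,r] = [q,r] − [p,r] + [p,q]. For instance
  ∂PQR = QR − PR + PQ,
  ∂QSU = SU − QU + QS.
The 12×6 boundary matrix has rank 6 and Smith normal form diag(1,1,1,1,1,1).

Reading off H_k = ker ∂_k / im ∂_{k+1}:

  H_0: rank C_0 − rank ∂_1 = 6 − 5 = 1, and the invariant factors of ∂_1 are all 1, so H_0 = Z.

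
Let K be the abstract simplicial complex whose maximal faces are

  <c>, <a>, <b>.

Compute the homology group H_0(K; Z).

H_0 ≅ Z^3.

We work with the vertex ordering a < b < c. The simplices of K, each written with vertices in increasing order, are:

  0-simplices (3): a, b, c

so the chain groups are C_0 ≅ Z^3.

Now H_k = ker ∂_k / im ∂_{k+1}, so:

  H_0: rank C_0 − rank ∂_1 = 3 − 0 = 3, and there is no ∂_1, so H_0 ≅ Z^3.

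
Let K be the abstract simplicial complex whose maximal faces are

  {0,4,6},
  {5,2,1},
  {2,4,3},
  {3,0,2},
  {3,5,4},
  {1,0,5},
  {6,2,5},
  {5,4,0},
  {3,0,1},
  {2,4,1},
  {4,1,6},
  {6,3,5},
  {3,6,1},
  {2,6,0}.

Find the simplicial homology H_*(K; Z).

H_0 = Z,  H_1 = Z^2,  H_2 = Z.

We work with the vertex ordering 0 < 1 < 2 < 3 < 4 < 5 < 6. The simplices of K, each written with vertices in increasing order, are:

  0-simplices (7): [0], [1], [2], [3], [4], [5], [6]
  1-simplices (21): [0,1], [0,2], [0,3], [0,4], [0,5], [0,6], [1,2], [1,3], [1,4], [1,5], [1,6], [2,3], [2,4], [2,5], [2,6], [3,4], [3,5], [3,6], [4,5], [4,6], [5,6]
  2-simplices (14): [0,1,3], [0,1,5], [0,2,3], [0,2,6], [0,4,5], [0,4,6], [1,2,4], [1,2,5], [1,3,6], [1,4,6], [2,3,4], [2,5,6], [3,4,5], [3,5,6]

so the chain groups are C_0 ≅ Z^7, C_1 ≅ Z^21, C_2 ≅ Z^14.

The boundary map ∂_1: C_1 → C_0 maps an edge to its endpoints' difference, ∂[p,q] = q − p. For instance
  ∂[2,3] = [3] − [2].
The resulting 7×21 matrix has rank 6, and its Smith normal form has invariant factors (1,1,1,1,1,1).

The boundary map ∂_2: C_2 → C_1 acts by ∂[p,q,r] = [q,r] − [p,r] + [p,q]. For instance
  ∂[1,3,6] = [3,6] − [1,6] + [1,3],
  ∂[2,5,6] = [5,6] − [2,6] + [2,5].
This gives a 21×14 integer matrix of rank 13; reducing to Smith normal form yields diagonal entries (1,1,1,1,1,1,1,1,1,1,1,1,1).

Computing H_k = (kernel of ∂_k) / (image of ∂_{k+1}):

  H_0: rank C_0 − rank ∂_1 = 7 − 6 = 1, and the invariant factors of ∂_1 are all 1, so H_0 ≅ Z.
  H_1: rank ker ∂_1 − rank ∂_2 = (21 − 6) − 13 = 2, and the invariant factors of ∂_2 are all 1, so H_1 ≅ Z^2.
  H_2: rank ker ∂_2 − rank ∂_3 = (14 − 13) − 0 = 1, and there is no ∂_3, so H_2 ≅ Z.

As a check, the Euler characteristic is 7 − 21 + 14 = 0, which agrees with 1 − 2 + 1 = 0.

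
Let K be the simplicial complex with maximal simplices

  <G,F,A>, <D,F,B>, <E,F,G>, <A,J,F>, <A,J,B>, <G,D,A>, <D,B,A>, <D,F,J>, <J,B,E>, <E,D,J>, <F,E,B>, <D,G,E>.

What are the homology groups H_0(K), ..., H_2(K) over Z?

H_0 ≅ Z,  H_1 ≅ Z/2,  H_2 = 0.

K has 7 vertices, 18 edges, 12 triangles.
rank ∂_0 = 0, rank ∂_1 = 6 ⇒ b_0 = 7 − 0 − 6 = 1; all invariant factors of ∂_1 are 1 so no torsion. So H_0 = Z.
rank ∂_1 = 6, rank ∂_2 = 12 ⇒ b_1 = 18 − 6 − 12 = 0; ∂_2 has invariant factor(s) [2] giving torsion. So H_1 = Z/2.
rank ∂_2 = 12, rank ∂_3 = 0 ⇒ b_2 = 12 − 12 − 0 = 0. So H_2 = 0.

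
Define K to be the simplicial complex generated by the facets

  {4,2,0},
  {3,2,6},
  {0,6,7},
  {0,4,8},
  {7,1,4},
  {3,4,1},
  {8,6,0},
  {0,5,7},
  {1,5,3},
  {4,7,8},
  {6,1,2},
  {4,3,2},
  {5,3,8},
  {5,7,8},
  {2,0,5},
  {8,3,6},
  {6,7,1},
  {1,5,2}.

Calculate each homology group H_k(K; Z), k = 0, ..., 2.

We work with the vertex ordering 0 < 1 < 2 < 3 < 4 < 5 < 6 < 7 < 8. The simplices of K, each written with vertices in increasing order, are:

  0-simplices (9): [0], [1], [2], [3], [4], [5], [6], [7], [8]
  1-simplices (27): (27 of them)
  2-simplices (18): [0,2,4], [0,2,5], [0,4,8], [0,5,7], [0,6,7], [0,6,8], [1,2,5], [1,2,6], [1,3,4], [1,3,5], [1,4,7], [1,6,7], [2,3,4], [2,3,6], [3,5,8], [3,6,8], [4,7,8], [5,7,8]

Hence C_0 ≅ Z^9, C_1 ≅ Z^27, C_2 ≅ Z^18.

Boundary ∂_1: C_1 → C_0 maps an edge to its endpoints' difference, ∂[p,q] = q − p. For instance
  ∂[3,8] = [8] − [3].
This gives a 9×27 integer matrix of rank 8; reducing to Smith normal form yields diagonal entries (1,1,1,1,1,1,1,1).

The boundary map ∂_2: C_2 → C_1 maps a triangle to the signed sum of its edges. For instance
  ∂[0,6,8] = [6,8] − [0,8] + [0,6],
  ∂[0,5,7] = [5,7] − [0,7] + [0,5].
The resulting 27×18 matrix has rank 18, and its Smith normal form has invariant factors (1,1,1,1,1,1,1,1,1,1,1,1,1,1,1,1,1,2).

Reading off H_k = ker ∂_k / im ∂_{k+1}:

  H_0: rank C_0 − rank ∂_1 = 9 − 8 = 1, and the invariant factors of ∂_1 are all 1, so H_0 = Z.
  H_1: rank ker ∂_1 − rank ∂_2 = (27 − 8) − 18 = 1, and ∂_2 has invariant factor 2 > 1, so H_1 = Z ⊕ Z/2.
  H_2: rank ker ∂_2 − rank ∂_3 = (18 − 18) − 0 = 0, and there is no ∂_3, so H_2 = 0.

H_0 ≅ Z,  H_1 ≅ Z ⊕ Z/2,  H_2 = 0.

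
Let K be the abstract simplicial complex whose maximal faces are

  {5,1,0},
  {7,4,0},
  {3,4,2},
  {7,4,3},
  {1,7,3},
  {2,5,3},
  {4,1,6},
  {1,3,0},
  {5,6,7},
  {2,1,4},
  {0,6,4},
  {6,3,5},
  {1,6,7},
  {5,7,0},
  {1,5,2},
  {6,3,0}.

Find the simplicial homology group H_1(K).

Fix the vertex order 0 < 1 < 2 < 3 < 4 < 5 < 6 < 7 and write every simplex with vertices in increasing order. Then dim K = 2 and the simplices of K are:

  0-simplices (8): [0], [1], [2], [3], [4], [5], [6], [7]
  1-simplices (24): (24 of them)
  2-simplices (16): [0,1,3], [0,1,5], [0,3,6], [0,4,6], [0,4,7], [0,5,7], [1,2,4], [1,2,5], [1,3,7], [1,4,6], [1,6,7], [2,3,4], [2,3,5], [3,4,7], [3,5,6], [5,6,7]

giving chain groups C_0 ≅ Z^8, C_1 ≅ Z^24, C_2 ≅ Z^16.

Boundary ∂_1: C_1 → C_0 sends each edge [p,q] (with p < q) to q − p.
The resulting 8×24 matrix has rank 7, and its Smith normal form has invariant factors (1,1,1,1,1,1,1).

The boundary map ∂_2: C_2 → C_1 maps a triangle to the signed sum of its edges. For instance
  ∂[3,4,7] = [4,7] − [3,7] + [3,4],
  ∂[0,5,7] = [5,7] − [0,7] + [0,5].
As a 24×16 matrix over Z this has rank 15, with invariant factors (1,1,1,1,1,1,1,1,1,1,1,1,1,1,1).

From H_k ≅ ker(∂_k) / im(∂_{k+1}) we obtain:

  H_1: rank ker ∂_1 − rank ∂_2 = (24 − 7) − 15 = 2, and the invariant factors of ∂_2 are all 1, so H_1 = Z^2.

H_1 ≅ Z^2.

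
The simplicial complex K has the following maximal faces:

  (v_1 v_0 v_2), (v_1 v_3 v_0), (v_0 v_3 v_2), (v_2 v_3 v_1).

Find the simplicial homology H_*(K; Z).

We work with the vertex ordering v_0 < v_1 < v_2 < v_3. The simplices of K, each written with vertices in increasing order, are:

  0-simplices (4): [v_0], [v_1], [v_2], [v_3]
  1-simplices (6): [v_0,v_1], [v_0,v_2], [v_0,v_3], [v_1,v_2], [v_1,v_3], [v_2,v_3]
  2-simplices (4): [v_0,v_1,v_2], [v_0,v_1,v_3], [v_0,v_2,v_3], [v_1,v_2,v_3]

giving chain groups C_0 ≅ Z^4, C_1 ≅ Z^6, C_2 ≅ Z^4.

Boundary ∂_1: C_1 → C_0 is given by ∂[p,q] = [q] − [p]. For instance
  ∂[v_0,v_2] = [v_2] − [v_0].
The 4×6 boundary matrix has rank 3 and Smith normal form diag(1,1,1).

Boundary ∂_2: C_2 → C_1 maps a triangle to the signed sum of its edges. For instance
  ∂[v_0,v_1,v_3] = [v_1,v_3] − [v_0,v_3] + [v_0,v_1],
  ∂[v_0,v_2,v_3] = [v_2,v_3] − [v_0,v_3] + [v_0,v_2].
The 6×4 boundary matrix has rank 3 and Smith normal form diag(1,1,1).

Now H_k = ker ∂_k / im ∂_{k+1}, so:

  H_0: rank C_0 − rank ∂_1 = 4 − 3 = 1, and the invariant factors of ∂_1 are all 1, so H_0 ≅ Z.
  H_1: rank ker ∂_1 − rank ∂_2 = (6 − 3) − 3 = 0, and the invariant factors of ∂_2 are all 1, so H_1 ≅ 0.
  H_2: rank ker ∂_2 − rank ∂_3 = (4 − 3) − 0 = 1, and there is no ∂_3, so H_2 ≅ Z.

As a check, the Euler characteristic is 4 − 6 + 4 = 2, which agrees with 1 − 0 + 1 = 2.
(K is a triangulation of the 2-sphere S^2.)

H_0 ≅ Z,  H_1 = 0,  H_2 ≅ Z.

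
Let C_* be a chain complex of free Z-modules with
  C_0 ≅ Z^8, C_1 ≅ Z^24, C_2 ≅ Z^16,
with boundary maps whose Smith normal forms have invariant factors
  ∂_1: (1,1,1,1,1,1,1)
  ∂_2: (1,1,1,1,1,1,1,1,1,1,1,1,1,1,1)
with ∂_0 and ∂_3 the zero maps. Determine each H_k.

H_0: b_0 = 8 − 0 − 7 = 1; torsion from ∂_1 factors > 1: none. So H_0 = Z.
H_1: b_1 = 24 − 7 − 15 = 2; torsion from ∂_2 factors > 1: none. So H_1 = Z^2.
H_2: b_2 = 16 − 15 − 0 = 1; torsion from ∂_3 factors > 1: none. So H_2 = Z.

H_0 = Z,  H_1 = Z^2,  H_2 = Z.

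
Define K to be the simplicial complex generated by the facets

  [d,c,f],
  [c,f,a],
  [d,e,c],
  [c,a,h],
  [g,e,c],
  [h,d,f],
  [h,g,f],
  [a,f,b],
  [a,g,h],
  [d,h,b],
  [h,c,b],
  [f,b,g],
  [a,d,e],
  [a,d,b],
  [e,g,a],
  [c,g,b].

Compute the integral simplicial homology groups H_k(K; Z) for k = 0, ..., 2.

H_0 = Z,  H_1 = Z^2,  H_2 = Z.

K has 8 vertices, 24 edges, 16 triangles.
rank ∂_0 = 0, rank ∂_1 = 7 ⇒ b_0 = 8 − 0 − 7 = 1; all invariant factors of ∂_1 are 1 so no torsion. So H_0 ≅ Z.
rank ∂_1 = 7, rank ∂_2 = 15 ⇒ b_1 = 24 − 7 − 15 = 2; all invariant factors of ∂_2 are 1 so no torsion. So H_1 ≅ Z^2.
rank ∂_2 = 15, rank ∂_3 = 0 ⇒ b_2 = 16 − 15 − 0 = 1. So H_2 ≅ Z.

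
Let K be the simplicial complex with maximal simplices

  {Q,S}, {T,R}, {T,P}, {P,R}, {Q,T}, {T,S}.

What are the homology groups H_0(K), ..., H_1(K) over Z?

Fix the vertex order P < Q < R < S < T and write every simplex with vertices in increasing order. Then dim K = 1 and the simplices of K are:

  0-simplices (5): P, Q, R, S, T
  1-simplices (6): PR, PT, QS, QT, RT, ST

Hence C_0 ≅ Z^5, C_1 ≅ Z^6.

The boundary map ∂_1: C_1 → C_0 is given by ∂[p,q] = [q] − [p]. For instance
  ∂RT = T − R.
This gives a 5×6 integer matrix of rank 4; reducing to Smith normal form yields diagonal entries (1,1,1,1).

Computing H_k = (kernel of ∂_k) / (image of ∂_{k+1}):

  H_0: rank C_0 − rank ∂_1 = 5 − 4 = 1, and the invariant factors of ∂_1 are all 1, so H_0 = Z.
  H_1: rank ker ∂_1 − rank ∂_2 = (6 − 4) − 0 = 2, and there is no ∂_2, so H_1 = Z^2.

As a check, the Euler characteristic is 5 − 6 = -1, which agrees with 1 − 2 = -1.

H_0 = Z,  H_1 = Z^2.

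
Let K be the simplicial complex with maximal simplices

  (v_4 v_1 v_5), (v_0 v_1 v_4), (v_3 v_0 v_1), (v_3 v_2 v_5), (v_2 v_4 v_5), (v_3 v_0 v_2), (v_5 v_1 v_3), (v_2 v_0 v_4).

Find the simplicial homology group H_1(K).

Fix the vertex order v_0 < v_1 < v_2 < v_3 < v_4 < v_5 and write every simplex with vertices in increasing order. Then dim K = 2 and the simplices of K are:

  0-simplices (6): [v_0], [v_1], [v_2], [v_3], [v_4], [v_5]
  1-simplices (12): [v_0,v_1], [v_0,v_2], [v_0,v_3], [v_0,v_4], [v_1,v_3], [v_1,v_4], [v_1,v_5], [v_2,v_3], [v_2,v_4], [v_2,v_5], [v_3,v_5], [v_4,v_5]
  2-simplices (8): [v_0,v_1,v_3], [v_0,v_1,v_4], [v_0,v_2,v_3], [v_0,v_2,v_4], [v_1,v_3,v_5], [v_1,v_4,v_5], [v_2,v_3,v_5], [v_2,v_4,v_5]

giving chain groups C_0 ≅ Z^6, C_1 ≅ Z^12, C_2 ≅ Z^8.

Boundary ∂_1: C_1 → C_0 maps an edge to its endpoints' difference, ∂[p,q] = q − p. For instance
  ∂[v_2,v_3] = [v_3] − [v_2].
This gives a 6×12 integer matrix of rank 5; reducing to Smith normal form yields diagonal entries (1,1,1,1,1).

∂_2: C_2 → C_1 sends each 2-simplex [p,q,r] to [q,r] − [p,r] + [p,q]. For instance
  ∂[v_0,v_2,v_3] = [v_2,v_3] − [v_0,v_3] + [v_0,v_2],
  ∂[v_0,v_1,v_3] = [v_1,v_3] − [v_0,v_3] + [v_0,v_1].
The resulting 12×8 matrix has rank 7, and its Smith normal form has invariant factors (1,1,1,1,1,1,1).

From H_k ≅ ker(∂_k) / im(∂_{k+1}) we obtain:

  H_1: rank ker ∂_1 − rank ∂_2 = (12 − 5) − 7 = 0, and the invariant factors of ∂_2 are all 1, so H_1 = 0.

(K is a triangulation of the 2-sphere S^2.)

H_1 = 0.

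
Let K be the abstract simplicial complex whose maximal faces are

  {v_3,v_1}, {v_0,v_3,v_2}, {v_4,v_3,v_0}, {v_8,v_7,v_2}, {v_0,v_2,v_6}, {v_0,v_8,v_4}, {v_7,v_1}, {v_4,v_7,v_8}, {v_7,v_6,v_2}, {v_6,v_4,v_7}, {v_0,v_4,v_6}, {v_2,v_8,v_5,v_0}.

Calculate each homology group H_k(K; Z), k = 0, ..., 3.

Fix the vertex order v_0 < v_1 < v_2 < v_3 < v_4 < v_5 < v_6 < v_7 < v_8 and write every simplex with vertices in increasing order. Then dim K = 3 and the simplices of K are:

  0-simplices (9): [v_0], [v_1], [v_2], [v_3], [v_4], [v_5], [v_6], [v_7], [v_8]
  1-simplices (20): (20 of them)
  2-simplices (13): (13 of them)
  3-simplices (1): [v_0,v_2,v_5,v_8]

so the chain groups are C_0 ≅ Z^9, C_1 ≅ Z^20, C_2 ≅ Z^13, C_3 ≅ Z^1.

Boundary ∂_1: C_1 → C_0 maps an edge to its endpoints' difference, ∂[p,q] = q − p.
The 9×20 boundary matrix has rank 8 and Smith normal form diag(1,1,1,1,1,1,1,1).

∂_2: C_2 → C_1 acts by ∂[p,q,r] = [q,r] − [p,r] + [p,q]. For instance
  ∂[v_2,v_6,v_7] = [v_6,v_7] − [v_2,v_7] + [v_2,v_6],
  ∂[v_4,v_7,v_8] = [v_7,v_8] − [v_4,v_8] + [v_4,v_7].
The 20×13 boundary matrix has rank 11 and Smith normal form diag(1,1,1,1,1,1,1,1,1,1,1).

The boundary map ∂_3: C_3 → C_2 sends each 3-simplex σ to the alternating sum Σ_i (−1)^i (σ with its i-th vertex removed). For instance
  ∂[v_0,v_2,v_5,v_8] = [v_2,v_5,v_8] − [v_0,v_5,v_8] + [v_0,v_2,v_8] − [v_0,v_2,v_5].
The resulting 13×1 matrix has rank 1, and its Smith normal form has invariant factors (1).

Now H_k = ker ∂_k / im ∂_{k+1}, so:

  H_0: rank C_0 − rank ∂_1 = 9 − 8 = 1, and the invariant factors of ∂_1 are all 1, so H_0 ≅ Z.
  H_1: rank ker ∂_1 − rank ∂_2 = (20 − 8) − 11 = 1, and the invariant factors of ∂_2 are all 1, so H_1 ≅ Z.
  H_2: rank ker ∂_2 − rank ∂_3 = (13 − 11) − 1 = 1, and the invariant factors of ∂_3 are all 1, so H_2 ≅ Z.
  H_3: rank ker ∂_3 − rank ∂_4 = (1 − 1) − 0 = 0, and there is no ∂_4, so H_3 ≅ 0.

As a check, the Euler characteristic is 9 − 20 + 13 − 1 = 1, which agrees with 1 − 1 + 1 − 0 = 1.

H_0 ≅ Z,  H_1 ≅ Z,  H_2 ≅ Z,  H_3 = 0.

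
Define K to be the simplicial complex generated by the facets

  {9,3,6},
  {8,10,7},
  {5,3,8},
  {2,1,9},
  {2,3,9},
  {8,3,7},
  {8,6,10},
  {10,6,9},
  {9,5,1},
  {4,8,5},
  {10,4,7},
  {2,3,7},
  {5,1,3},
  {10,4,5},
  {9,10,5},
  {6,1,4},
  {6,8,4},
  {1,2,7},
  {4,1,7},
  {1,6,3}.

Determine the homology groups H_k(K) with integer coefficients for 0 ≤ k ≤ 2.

Take the total order 1 < 2 < 3 < 4 < 5 < 6 < 7 < 8 < 9 < 10 on the vertex set. Then K (dimension 2) consists of the simplices:

  0-simplices (10): [1], [2], [3], [4], [5], [6], [7], [8], [9], [10]
  1-simplices (30): (30 of them)
  2-simplices (20): (20 of them)

so the chain groups are C_0 ≅ Z^10, C_1 ≅ Z^30, C_2 ≅ Z^20.

The boundary map ∂_1: C_1 → C_0 maps an edge to its endpoints' difference, ∂[p,q] = q − p. For instance
  ∂[4,10] = [10] − [4].
The 10×30 boundary matrix has rank 9 and Smith normal form diag(1,1,1,1,1,1,1,1,1).

The boundary map ∂_2: C_2 → C_1 maps a triangle to the signed sum of its edges. For instance
  ∂[1,4,6] = [4,6] − [1,6] + [1,4],
  ∂[1,2,7] = [2,7] − [1,7] + [1,2].
This gives a 30×20 integer matrix of rank 20; reducing to Smith normal form yields diagonal entries (1,1,1,1,1,1,1,1,1,1,1,1,1,1,1,1,1,1,1,2).

From H_k ≅ ker(∂_k) / im(∂_{k+1}) we obtain:

  H_0: rank C_0 − rank ∂_1 = 10 − 9 = 1, and the invariant factors of ∂_1 are all 1, so H_0 = Z.
  H_1: rank ker ∂_1 − rank ∂_2 = (30 − 9) − 20 = 1, and ∂_2 has invariant factor 2 > 1, so H_1 = Z ⊕ Z_2.
  H_2: rank ker ∂_2 − rank ∂_3 = (20 − 20) − 0 = 0, and there is no ∂_3, so H_2 = 0.

H_0 = Z,  H_1 = Z ⊕ Z_2,  H_2 = 0.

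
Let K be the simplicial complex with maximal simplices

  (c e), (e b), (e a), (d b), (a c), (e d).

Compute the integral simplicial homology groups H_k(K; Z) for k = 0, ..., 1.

Order the vertices as a < b < c < d < e. Listing each simplex with vertices in this order, K has dimension 1 with simplices:

  0-simplices (5): a, b, c, d, e
  1-simplices (6): ac, ae, bd, be, ce, de

so the chain groups are C_0 ≅ Z^5, C_1 ≅ Z^6.

The boundary map ∂_1: C_1 → C_0 maps an edge to its endpoints' difference, ∂[p,q] = q − p. For instance
  ∂bd = d − b.
This gives a 5×6 integer matrix of rank 4; reducing to Smith normal form yields diagonal entries (1,1,1,1).

Reading off H_k = ker ∂_k / im ∂_{k+1}:

  H_0: rank C_0 − rank ∂_1 = 5 − 4 = 1, and the invariant factors of ∂_1 are all 1, so H_0 = Z.
  H_1: rank ker ∂_1 − rank ∂_2 = (6 − 4) − 0 = 2, and there is no ∂_2, so H_1 = Z^2.

H_0 = Z,  H_1 = Z^2.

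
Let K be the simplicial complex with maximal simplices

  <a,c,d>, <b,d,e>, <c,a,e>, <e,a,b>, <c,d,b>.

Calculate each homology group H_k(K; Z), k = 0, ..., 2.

H_0 ≅ Z,  H_1 ≅ Z,  H_2 = 0.

Fix the vertex order a < b < c < d < e and write every simplex with vertices in increasing order. Then dim K = 2 and the simplices of K are:

  0-simplices (5): a, b, c, d, e
  1-simplices (10): ab, ac, ad, ae, bc, bd, be, cd, ce, de
  2-simplices (5): abe, acd, ace, bcd, bde

so the chain groups are C_0 ≅ Z^5, C_1 ≅ Z^10, C_2 ≅ Z^5.

The boundary map ∂_1: C_1 → C_0 sends each edge [p,q] (with p < q) to q − p. For instance
  ∂de = e − d.
The resulting 5×10 matrix has rank 4, and its Smith normal form has invariant factors (1,1,1,1).

∂_2: C_2 → C_1 sends each 2-simplex [p,q,r] to [q,r] − [p,r] + [p,q]. For instance
  ∂acd = cd − ad + ac,
  ∂bcd = cd − bd + bc.
The 10×5 boundary matrix has rank 5 and Smith normal form diag(1,1,1,1,1).

Now H_k = ker ∂_k / im ∂_{k+1}, so:

  H_0: rank C_0 − rank ∂_1 = 5 − 4 = 1, and the invariant factors of ∂_1 are all 1, so H_0 = Z.
  H_1: rank ker ∂_1 − rank ∂_2 = (10 − 4) − 5 = 1, and the invariant factors of ∂_2 are all 1, so H_1 = Z.
  H_2: rank ker ∂_2 − rank ∂_3 = (5 − 5) − 0 = 0, and there is no ∂_3, so H_2 = 0.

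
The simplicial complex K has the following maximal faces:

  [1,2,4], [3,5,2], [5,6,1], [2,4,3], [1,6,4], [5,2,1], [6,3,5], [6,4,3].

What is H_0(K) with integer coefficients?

H_0 = Z.

We work with the vertex ordering 1 < 2 < 3 < 4 < 5 < 6. The simplices of K, each written with vertices in increasing order, are:

  0-simplices (6): [1], [2], [3], [4], [5], [6]
  1-simplices (12): [1,2], [1,4], [1,5], [1,6], [2,3], [2,4], [2,5], [3,4], [3,5], [3,6], [4,6], [5,6]
  2-simplices (8): [1,2,4], [1,2,5], [1,4,6], [1,5,6], [2,3,4], [2,3,5], [3,4,6], [3,5,6]

Hence C_0 ≅ Z^6, C_1 ≅ Z^12, C_2 ≅ Z^8.

∂_1: C_1 → C_0 sends each edge [p,q] (with p < q) to q − p.
This gives a 6×12 integer matrix of rank 5; reducing to Smith normal form yields diagonal entries (1,1,1,1,1).

The boundary map ∂_2: C_2 → C_1 acts by ∂[p,q,r] = [q,r] − [p,r] + [p,q]. For instance
  ∂[2,3,5] = [3,5] − [2,5] + [2,3],
  ∂[3,4,6] = [4,6] − [3,6] + [3,4].
This gives a 12×8 integer matrix of rank 7; reducing to Smith normal form yields diagonal entries (1,1,1,1,1,1,1).

Computing H_k = (kernel of ∂_k) / (image of ∂_{k+1}):

  H_0: rank C_0 − rank ∂_1 = 6 − 5 = 1, and the invariant factors of ∂_1 are all 1, so H_0 ≅ Z.

(K is a triangulation of the 2-sphere S^2.)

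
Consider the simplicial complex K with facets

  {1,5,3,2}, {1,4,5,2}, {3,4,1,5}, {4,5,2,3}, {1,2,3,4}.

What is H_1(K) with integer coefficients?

Take the total order 1 < 2 < 3 < 4 < 5 on the vertex set. Then K (dimension 3) consists of the simplices:

  0-simplices (5): [1], [2], [3], [4], [5]
  1-simplices (10): [1,2], [1,3], [1,4], [1,5], [2,3], [2,4], [2,5], [3,4], [3,5], [4,5]
  2-simplices (10): [1,2,3], [1,2,4], [1,2,5], [1,3,4], [1,3,5], [1,4,5], [2,3,4], [2,3,5], [2,4,5], [3,4,5]
  3-simplices (5): [1,2,3,4], [1,2,3,5], [1,2,4,5], [1,3,4,5], [2,3,4,5]

giving chain groups C_0 ≅ Z^5, C_1 ≅ Z^10, C_2 ≅ Z^10, C_3 ≅ Z^5.

∂_1: C_1 → C_0 maps an edge to its endpoints' difference, ∂[p,q] = q − p. For instance
  ∂[4,5] = [5] − [4].
The 5×10 boundary matrix has rank 4 and Smith normal form diag(1,1,1,1).

Boundary ∂_2: C_2 → C_1 sends each 2-simplex [p,q,r] to [q,r] − [p,r] + [p,q]. For instance
  ∂[3,4,5] = [4,5] − [3,5] + [3,4],
  ∂[1,2,5] = [2,5] − [1,5] + [1,2].
This gives a 10×10 integer matrix of rank 6; reducing to Smith normal form yields diagonal entries (1,1,1,1,1,1).

Boundary ∂_3: C_3 → C_2 sends each 3-simplex σ to the alternating sum Σ_i (−1)^i (σ with its i-th vertex removed). For instance
  ∂[1,2,3,4] = [2,3,4] − [1,3,4] + [1,2,4] − [1,2,3],
  ∂[1,2,4,5] = [2,4,5] − [1,4,5] + [1,2,5] − [1,2,4].
The 10×5 boundary matrix has rank 4 and Smith normal form diag(1,1,1,1).

Reading off H_k = ker ∂_k / im ∂_{k+1}:

  H_1: rank ker ∂_1 − rank ∂_2 = (10 − 4) − 6 = 0, and the invariant factors of ∂_2 are all 1, so H_1 = 0.

H_1 ≅ 0.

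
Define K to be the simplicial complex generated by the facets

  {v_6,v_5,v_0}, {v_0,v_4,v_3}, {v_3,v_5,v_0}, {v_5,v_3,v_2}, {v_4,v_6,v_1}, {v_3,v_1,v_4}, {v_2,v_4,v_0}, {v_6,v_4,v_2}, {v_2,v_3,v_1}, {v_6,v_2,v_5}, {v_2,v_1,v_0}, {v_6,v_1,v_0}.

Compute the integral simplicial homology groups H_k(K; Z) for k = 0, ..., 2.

Take the total order v_0 < v_1 < v_2 < v_3 < v_4 < v_5 < v_6 on the vertex set. Then K (dimension 2) consists of the simplices:

  0-simplices (7): [v_0], [v_1], [v_2], [v_3], [v_4], [v_5], [v_6]
  1-simplices (18): (18 of them)
  2-simplices (12): (12 of them)

giving chain groups C_0 ≅ Z^7, C_1 ≅ Z^18, C_2 ≅ Z^12.

Boundary ∂_1: C_1 → C_0 is given by ∂[p,q] = [q] − [p]. For instance
  ∂[v_2,v_4] = [v_4] − [v_2].
The 7×18 boundary matrix has rank 6 and Smith normal form diag(1,1,1,1,1,1).

∂_2: C_2 → C_1 maps a triangle to the signed sum of its edges. For instance
  ∂[v_0,v_2,v_4] = [v_2,v_4] − [v_0,v_4] + [v_0,v_2],
  ∂[v_1,v_3,v_4] = [v_3,v_4] − [v_1,v_4] + [v_1,v_3].
This gives a 18×12 integer matrix of rank 12; reducing to Smith normal form yields diagonal entries (1,1,1,1,1,1,1,1,1,1,1,2).

Computing H_k = (kernel of ∂_k) / (image of ∂_{k+1}):

  H_0: rank C_0 − rank ∂_1 = 7 − 6 = 1, and the invariant factors of ∂_1 are all 1, so H_0 ≅ Z.
  H_1: rank ker ∂_1 − rank ∂_2 = (18 − 6) − 12 = 0, and ∂_2 has invariant factor 2 > 1, so H_1 ≅ Z/2.
  H_2: rank ker ∂_2 − rank ∂_3 = (12 − 12) − 0 = 0, and there is no ∂_3, so H_2 ≅ 0.

H_0 ≅ Z,  H_1 ≅ Z/2,  H_2 = 0.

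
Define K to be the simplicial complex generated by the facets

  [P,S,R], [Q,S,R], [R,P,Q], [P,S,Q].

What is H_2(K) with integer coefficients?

H_2 ≅ Z.

Order the vertices as P < Q < R < S. Listing each simplex with vertices in this order, K has dimension 2 with simplices:

  0-simplices (4): P, Q, R, S
  1-simplices (6): PQ, PR, PS, QR, QS, RS
  2-simplices (4): PQR, PQS, PRS, QRS

so the chain groups are C_0 ≅ Z^4, C_1 ≅ Z^6, C_2 ≅ Z^4.

∂_1: C_1 → C_0 maps an edge to its endpoints' difference, ∂[p,q] = q − p. For instance
  ∂PR = R − P.
The resulting 4×6 matrix has rank 3, and its Smith normal form has invariant factors (1,1,1).

The boundary map ∂_2: C_2 → C_1 sends each 2-simplex [p,q,r] to [q,r] − [p,r] + [p,q]. For instance
  ∂PQS = QS − PS + PQ,
  ∂PRS = RS − PS + PR.
The 6×4 boundary matrix has rank 3 and Smith normal form diag(1,1,1).

Computing H_k = (kernel of ∂_k) / (image of ∂_{k+1}):

  H_2: rank ker ∂_2 − rank ∂_3 = (4 − 3) − 0 = 1, and there is no ∂_3, so H_2 = Z.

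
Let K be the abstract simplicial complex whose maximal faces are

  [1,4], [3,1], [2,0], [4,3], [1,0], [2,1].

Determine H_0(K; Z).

Fix the vertex order 0 < 1 < 2 < 3 < 4 and write every simplex with vertices in increasing order. Then dim K = 1 and the simplices of K are:

  0-simplices (5): [0], [1], [2], [3], [4]
  1-simplices (6): [0,1], [0,2], [1,2], [1,3], [1,4], [3,4]

Hence C_0 ≅ Z^5, C_1 ≅ Z^6.

The boundary map ∂_1: C_1 → C_0 sends each edge [p,q] (with p < q) to q − p. For instance
  ∂[1,4] = [4] − [1].
As a 5×6 matrix over Z this has rank 4, with invariant factors (1,1,1,1).

Now H_k = ker ∂_k / im ∂_{k+1}, so:

  H_0: rank C_0 − rank ∂_1 = 5 − 4 = 1, and the invariant factors of ∂_1 are all 1, so H_0 = Z.

(K is a triangulation of a wedge of 2 circles.)

H_0 ≅ Z.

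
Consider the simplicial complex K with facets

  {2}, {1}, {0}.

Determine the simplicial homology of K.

Take the total order 0 < 1 < 2 on the vertex set. Then K (dimension 0) consists of the simplices:

  0-simplices (3): [0], [1], [2]

giving chain groups C_0 ≅ Z^3.

From H_k ≅ ker(∂_k) / im(∂_{k+1}) we obtain:

  H_0: rank C_0 − rank ∂_1 = 3 − 0 = 3, and there is no ∂_1, so H_0 = Z^3.

H_0 ≅ Z^3.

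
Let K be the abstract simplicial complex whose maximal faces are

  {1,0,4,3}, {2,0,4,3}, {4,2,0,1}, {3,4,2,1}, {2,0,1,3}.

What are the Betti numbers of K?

b_0 = 1, b_1 = 0, b_2 = 0, b_3 = 1.

We work with the vertex ordering 0 < 1 < 2 < 3 < 4. The simplices of K, each written with vertices in increasing order, are:

  0-simplices (5): [0], [1], [2], [3], [4]
  1-simplices (10): [0,1], [0,2], [0,3], [0,4], [1,2], [1,3], [1,4], [2,3], [2,4], [3,4]
  2-simplices (10): [0,1,2], [0,1,3], [0,1,4], [0,2,3], [0,2,4], [0,3,4], [1,2,3], [1,2,4], [1,3,4], [2,3,4]
  3-simplices (5): [0,1,2,3], [0,1,2,4], [0,1,3,4], [0,2,3,4], [1,2,3,4]

so the chain groups are C_0 ≅ Z^5, C_1 ≅ Z^10, C_2 ≅ Z^10, C_3 ≅ Z^5.

∂_1: C_1 → C_0 is given by ∂[p,q] = [q] − [p]. For instance
  ∂[3,4] = [4] − [3].
As a 5×10 matrix over Z this has rank 4, with invariant factors (1,1,1,1).

The boundary map ∂_2: C_2 → C_1 maps a triangle to the signed sum of its edges. For instance
  ∂[0,1,3] = [1,3] − [0,3] + [0,1],
  ∂[1,3,4] = [3,4] − [1,4] + [1,3].
As a 10×10 matrix over Z this has rank 6, with invariant factors (1,1,1,1,1,1).

∂_3: C_3 → C_2 sends each 3-simplex σ to the alternating sum Σ_i (−1)^i (σ with its i-th vertex removed). For instance
  ∂[0,1,2,4] = [1,2,4] − [0,2,4] + [0,1,4] − [0,1,2],
  ∂[0,1,2,3] = [1,2,3] − [0,2,3] + [0,1,3] − [0,1,2].
This gives a 10×5 integer matrix of rank 4; reducing to Smith normal form yields diagonal entries (1,1,1,1).

Reading off H_k = ker ∂_k / im ∂_{k+1}:

  H_0: rank C_0 − rank ∂_1 = 5 − 4 = 1, and the invariant factors of ∂_1 are all 1, so H_0 = Z.
  H_1: rank ker ∂_1 − rank ∂_2 = (10 − 4) − 6 = 0, and the invariant factors of ∂_2 are all 1, so H_1 = 0.
  H_2: rank ker ∂_2 − rank ∂_3 = (10 − 6) − 4 = 0, and the invariant factors of ∂_3 are all 1, so H_2 = 0.
  H_3: rank ker ∂_3 − rank ∂_4 = (5 − 4) − 0 = 1, and there is no ∂_4, so H_3 = Z.

Hence the Betti numbers are b_0 = 1, b_1 = 0, b_2 = 0, b_3 = 1.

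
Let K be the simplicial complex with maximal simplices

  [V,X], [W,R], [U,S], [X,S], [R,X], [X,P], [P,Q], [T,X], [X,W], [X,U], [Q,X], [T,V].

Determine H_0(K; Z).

H_0 ≅ Z.

Fix the vertex order P < Q < R < S < T < U < V < W < X and write every simplex with vertices in increasing order. Then dim K = 1 and the simplices of K are:

  0-simplices (9): P, Q, R, S, T, U, V, W, X
  1-simplices (12): PQ, PX, QX, RW, RX, SU, SX, TV, TX, UX, VX, WX

Hence C_0 ≅ Z^9, C_1 ≅ Z^12.

The boundary map ∂_1: C_1 → C_0 maps an edge to its endpoints' difference, ∂[p,q] = q − p. For instance
  ∂TX = X − T.
The 9×12 boundary matrix has rank 8 and Smith normal form diag(1,1,1,1,1,1,1,1).

Now H_k = ker ∂_k / im ∂_{k+1}, so:

  H_0: rank C_0 − rank ∂_1 = 9 − 8 = 1, and the invariant factors of ∂_1 are all 1, so H_0 = Z.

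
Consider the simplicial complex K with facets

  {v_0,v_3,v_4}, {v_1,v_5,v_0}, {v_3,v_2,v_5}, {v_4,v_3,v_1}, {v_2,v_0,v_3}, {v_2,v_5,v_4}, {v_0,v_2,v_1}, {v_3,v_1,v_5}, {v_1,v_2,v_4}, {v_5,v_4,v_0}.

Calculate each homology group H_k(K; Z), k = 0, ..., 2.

H_0 ≅ Z,  H_1 ≅ Z/2,  H_2 = 0.

Order the vertices as v_0 < v_1 < v_2 < v_3 < v_4 < v_5. Listing each simplex with vertices in this order, K has dimension 2 with simplices:

  0-simplices (6): [v_0], [v_1], [v_2], [v_3], [v_4], [v_5]
  1-simplices (15): (15 of them)
  2-simplices (10): [v_0,v_1,v_2], [v_0,v_1,v_5], [v_0,v_2,v_3], [v_0,v_3,v_4], [v_0,v_4,v_5], [v_1,v_2,v_4], [v_1,v_3,v_4], [v_1,v_3,v_5], [v_2,v_3,v_5], [v_2,v_4,v_5]

so the chain groups are C_0 ≅ Z^6, C_1 ≅ Z^15, C_2 ≅ Z^10.

The boundary map ∂_1: C_1 → C_0 is given by ∂[p,q] = [q] − [p].
The resulting 6×15 matrix has rank 5, and its Smith normal form has invariant factors (1,1,1,1,1).

The boundary map ∂_2: C_2 → C_1 acts by ∂[p,q,r] = [q,r] − [p,r] + [p,q]. For instance
  ∂[v_2,v_3,v_5] = [v_3,v_5] − [v_2,v_5] + [v_2,v_3],
  ∂[v_0,v_1,v_2] = [v_1,v_2] − [v_0,v_2] + [v_0,v_1].
This gives a 15×10 integer matrix of rank 10; reducing to Smith normal form yields diagonal entries (1,1,1,1,1,1,1,1,1,2).

Now H_k = ker ∂_k / im ∂_{k+1}, so:

  H_0: rank C_0 − rank ∂_1 = 6 − 5 = 1, and the invariant factors of ∂_1 are all 1, so H_0 ≅ Z.
  H_1: rank ker ∂_1 − rank ∂_2 = (15 − 5) − 10 = 0, and ∂_2 has invariant factor 2 > 1, so H_1 ≅ Z/2.
  H_2: rank ker ∂_2 − rank ∂_3 = (10 − 10) − 0 = 0, and there is no ∂_3, so H_2 ≅ 0.

(K is a triangulation of the real projective plane RP^2.)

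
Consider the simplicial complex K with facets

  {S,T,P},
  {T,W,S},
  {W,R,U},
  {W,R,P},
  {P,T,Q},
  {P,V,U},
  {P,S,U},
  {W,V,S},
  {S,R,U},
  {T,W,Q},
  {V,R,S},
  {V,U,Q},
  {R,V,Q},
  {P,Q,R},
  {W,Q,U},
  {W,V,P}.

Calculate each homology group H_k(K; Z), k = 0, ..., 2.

Fix the vertex order P < Q < R < S < T < U < V < W and write every simplex with vertices in increasing order. Then dim K = 2 and the simplices of K are:

  0-simplices (8): P, Q, R, S, T, U, V, W
  1-simplices (24): PQ, PR, PS, PT, PU, PV, PW, QR, QT, QU, QV, QW, RS, RU, RV, RW, ST, SU, SV, SW, TW, UV, UW, VW
  2-simplices (16): PQR, PQT, PRW, PST, PSU, PUV, PVW, QRV, QTW, QUV, QUW, RSU, RSV, RUW, STW, SVW

giving chain groups C_0 ≅ Z^8, C_1 ≅ Z^24, C_2 ≅ Z^16.

Boundary ∂_1: C_1 → C_0 sends each edge [p,q] (with p < q) to q − p. For instance
  ∂QV = V − Q.
As a 8×24 matrix over Z this has rank 7, with invariant factors (1,1,1,1,1,1,1).

Boundary ∂_2: C_2 → C_1 sends each 2-simplex [p,q,r] to [q,r] − [p,r] + [p,q]. For instance
  ∂RSU = SU − RU + RS,
  ∂PUV = UV − PV + PU.
As a 24×16 matrix over Z this has rank 15, with invariant factors (1,1,1,1,1,1,1,1,1,1,1,1,1,1,1).

Computing H_k = (kernel of ∂_k) / (image of ∂_{k+1}):

  H_0: rank C_0 − rank ∂_1 = 8 − 7 = 1, and the invariant factors of ∂_1 are all 1, so H_0 = Z.
  H_1: rank ker ∂_1 − rank ∂_2 = (24 − 7) − 15 = 2, and the invariant factors of ∂_2 are all 1, so H_1 = Z^2.
  H_2: rank ker ∂_2 − rank ∂_3 = (16 − 15) − 0 = 1, and there is no ∂_3, so H_2 = Z.

As a check, the Euler characteristic is 8 − 24 + 16 = 0, which agrees with 1 − 2 + 1 = 0.

H_0 = Z,  H_1 = Z^2,  H_2 = Z.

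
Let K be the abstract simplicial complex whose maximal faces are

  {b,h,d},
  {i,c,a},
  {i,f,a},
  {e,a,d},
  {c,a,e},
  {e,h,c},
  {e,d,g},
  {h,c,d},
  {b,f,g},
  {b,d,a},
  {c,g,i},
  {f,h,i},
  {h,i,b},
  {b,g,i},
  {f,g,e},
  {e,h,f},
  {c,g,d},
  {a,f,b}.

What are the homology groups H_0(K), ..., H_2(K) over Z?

H_0 ≅ Z,  H_1 ≅ Z ⊕ Z/2,  H_2 = 0.

We work with the vertex ordering a < b < c < d < e < f < g < h < i. The simplices of K, each written with vertices in increasing order, are:

  0-simplices (9): a, b, c, d, e, f, g, h, i
  1-simplices (27): ab, ac, ad, ae, af, ai, bd, bf, bg, bh, bi, cd, ce, cg, ch, ci, de, dg, dh, ef, eg, eh, fg, fh, fi, gi, hi
  2-simplices (18): abd, abf, ace, aci, ade, afi, bdh, bfg, bgi, bhi, cdg, cdh, ceh, cgi, deg, efg, efh, fhi

giving chain groups C_0 ≅ Z^9, C_1 ≅ Z^27, C_2 ≅ Z^18.

Boundary ∂_1: C_1 → C_0 sends each edge [p,q] (with p < q) to q − p. For instance
  ∂af = f − a.
This gives a 9×27 integer matrix of rank 8; reducing to Smith normal form yields diagonal entries (1,1,1,1,1,1,1,1).

Boundary ∂_2: C_2 → C_1 sends each 2-simplex [p,q,r] to [q,r] − [p,r] + [p,q]. For instance
  ∂ace = ce − ae + ac,
  ∂afi = fi − ai + af.
The resulting 27×18 matrix has rank 18, and its Smith normal form has invariant factors (1,1,1,1,1,1,1,1,1,1,1,1,1,1,1,1,1,2).

From H_k ≅ ker(∂_k) / im(∂_{k+1}) we obtain:

  H_0: rank C_0 − rank ∂_1 = 9 − 8 = 1, and the invariant factors of ∂_1 are all 1, so H_0 = Z.
  H_1: rank ker ∂_1 − rank ∂_2 = (27 − 8) − 18 = 1, and ∂_2 has invariant factor 2 > 1, so H_1 = Z ⊕ Z/2.
  H_2: rank ker ∂_2 − rank ∂_3 = (18 − 18) − 0 = 0, and there is no ∂_3, so H_2 = 0.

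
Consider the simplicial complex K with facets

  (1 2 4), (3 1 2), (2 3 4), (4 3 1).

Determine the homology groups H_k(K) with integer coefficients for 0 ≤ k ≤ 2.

Order the vertices as 1 < 2 < 3 < 4. Listing each simplex with vertices in this order, K has dimension 2 with simplices:

  0-simplices (4): [1], [2], [3], [4]
  1-simplices (6): [1,2], [1,3], [1,4], [2,3], [2,4], [3,4]
  2-simplices (4): [1,2,3], [1,2,4], [1,3,4], [2,3,4]

Hence C_0 ≅ Z^4, C_1 ≅ Z^6, C_2 ≅ Z^4.

The boundary map ∂_1: C_1 → C_0 maps an edge to its endpoints' difference, ∂[p,q] = q − p. For instance
  ∂[1,2] = [2] − [1].
As a 4×6 matrix over Z this has rank 3, with invariant factors (1,1,1).

Boundary ∂_2: C_2 → C_1 acts by ∂[p,q,r] = [q,r] − [p,r] + [p,q]. For instance
  ∂[2,3,4] = [3,4] − [2,4] + [2,3],
  ∂[1,2,3] = [2,3] − [1,3] + [1,2].
The resulting 6×4 matrix has rank 3, and its Smith normal form has invariant factors (1,1,1).

From H_k ≅ ker(∂_k) / im(∂_{k+1}) we obtain:

  H_0: rank C_0 − rank ∂_1 = 4 − 3 = 1, and the invariant factors of ∂_1 are all 1, so H_0 ≅ Z.
  H_1: rank ker ∂_1 − rank ∂_2 = (6 − 3) − 3 = 0, and the invariant factors of ∂_2 are all 1, so H_1 ≅ 0.
  H_2: rank ker ∂_2 − rank ∂_3 = (4 − 3) − 0 = 1, and there is no ∂_3, so H_2 ≅ Z.

H_0 ≅ Z,  H_1 = 0,  H_2 ≅ Z.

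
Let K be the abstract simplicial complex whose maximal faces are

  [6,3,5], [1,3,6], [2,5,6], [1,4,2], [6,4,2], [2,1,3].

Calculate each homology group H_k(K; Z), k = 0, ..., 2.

H_0 = Z,  H_1 = Z,  H_2 = 0.

We work with the vertex ordering 1 < 2 < 3 < 4 < 5 < 6. The simplices of K, each written with vertices in increasing order, are:

  0-simplices (6): [1], [2], [3], [4], [5], [6]
  1-simplices (12): [1,2], [1,3], [1,4], [1,6], [2,3], [2,4], [2,5], [2,6], [3,5], [3,6], [4,6], [5,6]
  2-simplices (6): [1,2,3], [1,2,4], [1,3,6], [2,4,6], [2,5,6], [3,5,6]

Hence C_0 ≅ Z^6, C_1 ≅ Z^12, C_2 ≅ Z^6.

Boundary ∂_1: C_1 → C_0 is given by ∂[p,q] = [q] − [p]. For instance
  ∂[2,5] = [5] − [2].
The resulting 6×12 matrix has rank 5, and its Smith normal form has invariant factors (1,1,1,1,1).

The boundary map ∂_2: C_2 → C_1 sends each 2-simplex [p,q,r] to [q,r] − [p,r] + [p,q]. For instance
  ∂[2,5,6] = [5,6] − [2,6] + [2,5],
  ∂[1,2,3] = [2,3] − [1,3] + [1,2].
The resulting 12×6 matrix has rank 6, and its Smith normal form has invariant factors (1,1,1,1,1,1).

Reading off H_k = ker ∂_k / im ∂_{k+1}:

  H_0: rank C_0 − rank ∂_1 = 6 − 5 = 1, and the invariant factors of ∂_1 are all 1, so H_0 ≅ Z.
  H_1: rank ker ∂_1 − rank ∂_2 = (12 − 5) − 6 = 1, and the invariant factors of ∂_2 are all 1, so H_1 ≅ Z.
  H_2: rank ker ∂_2 − rank ∂_3 = (6 − 6) − 0 = 0, and there is no ∂_3, so H_2 ≅ 0.

As a check, the Euler characteristic is 6 − 12 + 6 = 0, which agrees with 1 − 1 + 0 = 0.
(K is a triangulation of the cylinder S^1 x I.)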